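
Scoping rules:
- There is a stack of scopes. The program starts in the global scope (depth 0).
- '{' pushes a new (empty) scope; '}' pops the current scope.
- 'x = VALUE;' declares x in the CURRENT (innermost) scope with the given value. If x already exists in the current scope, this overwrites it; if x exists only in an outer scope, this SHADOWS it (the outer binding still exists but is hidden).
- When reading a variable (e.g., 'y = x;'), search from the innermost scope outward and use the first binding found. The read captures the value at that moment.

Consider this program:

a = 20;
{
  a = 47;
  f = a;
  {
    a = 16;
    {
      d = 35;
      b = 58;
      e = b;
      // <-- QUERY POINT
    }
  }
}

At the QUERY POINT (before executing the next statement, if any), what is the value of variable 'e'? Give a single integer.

Answer: 58

Derivation:
Step 1: declare a=20 at depth 0
Step 2: enter scope (depth=1)
Step 3: declare a=47 at depth 1
Step 4: declare f=(read a)=47 at depth 1
Step 5: enter scope (depth=2)
Step 6: declare a=16 at depth 2
Step 7: enter scope (depth=3)
Step 8: declare d=35 at depth 3
Step 9: declare b=58 at depth 3
Step 10: declare e=(read b)=58 at depth 3
Visible at query point: a=16 b=58 d=35 e=58 f=47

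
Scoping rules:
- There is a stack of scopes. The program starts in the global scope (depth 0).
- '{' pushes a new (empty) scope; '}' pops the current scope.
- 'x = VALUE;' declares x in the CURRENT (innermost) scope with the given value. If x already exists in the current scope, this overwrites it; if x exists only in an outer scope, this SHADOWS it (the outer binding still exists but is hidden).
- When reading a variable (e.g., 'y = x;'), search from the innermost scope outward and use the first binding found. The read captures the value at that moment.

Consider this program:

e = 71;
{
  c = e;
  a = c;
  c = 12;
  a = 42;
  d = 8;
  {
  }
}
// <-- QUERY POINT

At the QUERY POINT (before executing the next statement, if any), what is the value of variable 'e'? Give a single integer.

Answer: 71

Derivation:
Step 1: declare e=71 at depth 0
Step 2: enter scope (depth=1)
Step 3: declare c=(read e)=71 at depth 1
Step 4: declare a=(read c)=71 at depth 1
Step 5: declare c=12 at depth 1
Step 6: declare a=42 at depth 1
Step 7: declare d=8 at depth 1
Step 8: enter scope (depth=2)
Step 9: exit scope (depth=1)
Step 10: exit scope (depth=0)
Visible at query point: e=71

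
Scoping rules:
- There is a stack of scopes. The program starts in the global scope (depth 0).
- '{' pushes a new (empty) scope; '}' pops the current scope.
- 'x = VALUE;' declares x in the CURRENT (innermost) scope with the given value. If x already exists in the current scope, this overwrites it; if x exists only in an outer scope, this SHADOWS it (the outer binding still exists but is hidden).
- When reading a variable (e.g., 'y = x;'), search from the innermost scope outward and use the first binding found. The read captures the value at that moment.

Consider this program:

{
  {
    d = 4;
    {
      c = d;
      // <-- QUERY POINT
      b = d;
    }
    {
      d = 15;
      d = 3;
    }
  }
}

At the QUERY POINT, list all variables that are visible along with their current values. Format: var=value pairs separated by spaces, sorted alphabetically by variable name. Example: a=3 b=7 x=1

Answer: c=4 d=4

Derivation:
Step 1: enter scope (depth=1)
Step 2: enter scope (depth=2)
Step 3: declare d=4 at depth 2
Step 4: enter scope (depth=3)
Step 5: declare c=(read d)=4 at depth 3
Visible at query point: c=4 d=4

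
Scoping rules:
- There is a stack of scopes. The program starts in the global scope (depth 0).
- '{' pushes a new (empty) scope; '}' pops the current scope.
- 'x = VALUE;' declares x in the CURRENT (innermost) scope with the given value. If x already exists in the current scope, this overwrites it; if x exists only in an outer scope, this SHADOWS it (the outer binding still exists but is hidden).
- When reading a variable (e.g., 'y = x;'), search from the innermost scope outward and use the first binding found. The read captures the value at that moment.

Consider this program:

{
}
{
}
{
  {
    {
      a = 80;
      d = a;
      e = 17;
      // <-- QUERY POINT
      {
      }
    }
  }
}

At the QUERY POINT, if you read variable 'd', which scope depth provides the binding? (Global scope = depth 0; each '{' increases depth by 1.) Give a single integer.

Step 1: enter scope (depth=1)
Step 2: exit scope (depth=0)
Step 3: enter scope (depth=1)
Step 4: exit scope (depth=0)
Step 5: enter scope (depth=1)
Step 6: enter scope (depth=2)
Step 7: enter scope (depth=3)
Step 8: declare a=80 at depth 3
Step 9: declare d=(read a)=80 at depth 3
Step 10: declare e=17 at depth 3
Visible at query point: a=80 d=80 e=17

Answer: 3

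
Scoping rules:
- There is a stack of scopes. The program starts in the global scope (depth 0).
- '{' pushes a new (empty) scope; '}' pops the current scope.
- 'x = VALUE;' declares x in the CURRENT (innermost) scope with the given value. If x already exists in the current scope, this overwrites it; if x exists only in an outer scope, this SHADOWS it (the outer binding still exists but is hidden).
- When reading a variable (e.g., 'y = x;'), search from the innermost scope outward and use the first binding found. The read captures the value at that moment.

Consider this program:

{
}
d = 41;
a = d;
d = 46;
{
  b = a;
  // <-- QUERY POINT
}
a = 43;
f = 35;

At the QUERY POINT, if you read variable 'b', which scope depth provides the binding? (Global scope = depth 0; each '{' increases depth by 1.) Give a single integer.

Step 1: enter scope (depth=1)
Step 2: exit scope (depth=0)
Step 3: declare d=41 at depth 0
Step 4: declare a=(read d)=41 at depth 0
Step 5: declare d=46 at depth 0
Step 6: enter scope (depth=1)
Step 7: declare b=(read a)=41 at depth 1
Visible at query point: a=41 b=41 d=46

Answer: 1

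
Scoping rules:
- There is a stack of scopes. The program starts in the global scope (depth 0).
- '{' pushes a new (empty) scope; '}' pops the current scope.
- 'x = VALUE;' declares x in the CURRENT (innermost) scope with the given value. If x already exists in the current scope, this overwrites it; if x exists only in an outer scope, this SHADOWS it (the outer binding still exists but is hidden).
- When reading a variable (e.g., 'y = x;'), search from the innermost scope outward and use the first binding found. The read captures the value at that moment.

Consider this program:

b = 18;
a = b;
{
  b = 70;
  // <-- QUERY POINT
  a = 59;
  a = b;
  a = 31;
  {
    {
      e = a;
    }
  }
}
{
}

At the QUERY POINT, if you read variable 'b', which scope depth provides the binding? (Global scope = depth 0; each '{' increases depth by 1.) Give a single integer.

Step 1: declare b=18 at depth 0
Step 2: declare a=(read b)=18 at depth 0
Step 3: enter scope (depth=1)
Step 4: declare b=70 at depth 1
Visible at query point: a=18 b=70

Answer: 1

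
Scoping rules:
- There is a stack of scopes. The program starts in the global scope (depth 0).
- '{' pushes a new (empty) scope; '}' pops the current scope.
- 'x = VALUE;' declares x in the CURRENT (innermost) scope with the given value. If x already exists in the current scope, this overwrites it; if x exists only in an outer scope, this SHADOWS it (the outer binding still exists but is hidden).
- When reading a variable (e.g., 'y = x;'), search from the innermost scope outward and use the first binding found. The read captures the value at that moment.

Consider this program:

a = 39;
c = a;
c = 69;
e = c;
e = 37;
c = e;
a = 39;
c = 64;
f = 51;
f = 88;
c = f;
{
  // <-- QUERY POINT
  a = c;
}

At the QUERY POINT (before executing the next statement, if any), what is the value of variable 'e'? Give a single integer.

Step 1: declare a=39 at depth 0
Step 2: declare c=(read a)=39 at depth 0
Step 3: declare c=69 at depth 0
Step 4: declare e=(read c)=69 at depth 0
Step 5: declare e=37 at depth 0
Step 6: declare c=(read e)=37 at depth 0
Step 7: declare a=39 at depth 0
Step 8: declare c=64 at depth 0
Step 9: declare f=51 at depth 0
Step 10: declare f=88 at depth 0
Step 11: declare c=(read f)=88 at depth 0
Step 12: enter scope (depth=1)
Visible at query point: a=39 c=88 e=37 f=88

Answer: 37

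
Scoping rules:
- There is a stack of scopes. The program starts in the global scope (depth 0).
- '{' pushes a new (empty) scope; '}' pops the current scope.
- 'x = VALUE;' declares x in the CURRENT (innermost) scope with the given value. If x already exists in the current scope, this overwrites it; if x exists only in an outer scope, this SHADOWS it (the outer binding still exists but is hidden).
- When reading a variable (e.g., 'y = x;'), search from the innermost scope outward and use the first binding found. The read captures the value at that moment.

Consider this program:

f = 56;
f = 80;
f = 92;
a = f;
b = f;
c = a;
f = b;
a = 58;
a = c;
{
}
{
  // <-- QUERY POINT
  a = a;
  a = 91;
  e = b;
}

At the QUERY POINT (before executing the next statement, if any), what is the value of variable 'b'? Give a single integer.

Step 1: declare f=56 at depth 0
Step 2: declare f=80 at depth 0
Step 3: declare f=92 at depth 0
Step 4: declare a=(read f)=92 at depth 0
Step 5: declare b=(read f)=92 at depth 0
Step 6: declare c=(read a)=92 at depth 0
Step 7: declare f=(read b)=92 at depth 0
Step 8: declare a=58 at depth 0
Step 9: declare a=(read c)=92 at depth 0
Step 10: enter scope (depth=1)
Step 11: exit scope (depth=0)
Step 12: enter scope (depth=1)
Visible at query point: a=92 b=92 c=92 f=92

Answer: 92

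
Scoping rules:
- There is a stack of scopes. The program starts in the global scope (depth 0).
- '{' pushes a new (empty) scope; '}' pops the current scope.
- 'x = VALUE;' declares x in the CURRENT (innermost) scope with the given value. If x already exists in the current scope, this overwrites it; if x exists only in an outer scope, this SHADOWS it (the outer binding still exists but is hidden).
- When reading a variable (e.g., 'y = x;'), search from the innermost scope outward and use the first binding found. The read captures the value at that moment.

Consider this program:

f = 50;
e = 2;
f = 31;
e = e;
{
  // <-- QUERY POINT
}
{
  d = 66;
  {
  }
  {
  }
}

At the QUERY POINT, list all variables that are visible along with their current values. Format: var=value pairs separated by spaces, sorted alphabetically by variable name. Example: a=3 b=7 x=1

Answer: e=2 f=31

Derivation:
Step 1: declare f=50 at depth 0
Step 2: declare e=2 at depth 0
Step 3: declare f=31 at depth 0
Step 4: declare e=(read e)=2 at depth 0
Step 5: enter scope (depth=1)
Visible at query point: e=2 f=31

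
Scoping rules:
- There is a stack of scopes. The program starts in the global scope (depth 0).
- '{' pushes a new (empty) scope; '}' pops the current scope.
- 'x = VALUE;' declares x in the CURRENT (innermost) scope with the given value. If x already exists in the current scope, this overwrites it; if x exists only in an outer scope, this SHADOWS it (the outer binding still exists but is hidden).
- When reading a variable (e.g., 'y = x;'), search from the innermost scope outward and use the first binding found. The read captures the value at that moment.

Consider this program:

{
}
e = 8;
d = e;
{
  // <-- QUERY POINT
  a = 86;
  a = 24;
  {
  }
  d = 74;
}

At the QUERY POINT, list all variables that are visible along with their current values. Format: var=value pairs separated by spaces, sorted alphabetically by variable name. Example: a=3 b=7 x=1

Answer: d=8 e=8

Derivation:
Step 1: enter scope (depth=1)
Step 2: exit scope (depth=0)
Step 3: declare e=8 at depth 0
Step 4: declare d=(read e)=8 at depth 0
Step 5: enter scope (depth=1)
Visible at query point: d=8 e=8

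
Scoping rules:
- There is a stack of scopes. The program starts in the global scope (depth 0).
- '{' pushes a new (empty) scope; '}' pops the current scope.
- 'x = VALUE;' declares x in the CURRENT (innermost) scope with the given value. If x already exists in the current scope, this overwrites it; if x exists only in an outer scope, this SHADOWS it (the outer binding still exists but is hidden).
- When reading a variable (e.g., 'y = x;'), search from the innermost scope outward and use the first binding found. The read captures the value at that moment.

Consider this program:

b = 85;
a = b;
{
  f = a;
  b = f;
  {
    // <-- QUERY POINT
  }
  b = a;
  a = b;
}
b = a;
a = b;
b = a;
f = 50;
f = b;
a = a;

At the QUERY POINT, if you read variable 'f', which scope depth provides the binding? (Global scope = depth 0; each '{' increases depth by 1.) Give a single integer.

Step 1: declare b=85 at depth 0
Step 2: declare a=(read b)=85 at depth 0
Step 3: enter scope (depth=1)
Step 4: declare f=(read a)=85 at depth 1
Step 5: declare b=(read f)=85 at depth 1
Step 6: enter scope (depth=2)
Visible at query point: a=85 b=85 f=85

Answer: 1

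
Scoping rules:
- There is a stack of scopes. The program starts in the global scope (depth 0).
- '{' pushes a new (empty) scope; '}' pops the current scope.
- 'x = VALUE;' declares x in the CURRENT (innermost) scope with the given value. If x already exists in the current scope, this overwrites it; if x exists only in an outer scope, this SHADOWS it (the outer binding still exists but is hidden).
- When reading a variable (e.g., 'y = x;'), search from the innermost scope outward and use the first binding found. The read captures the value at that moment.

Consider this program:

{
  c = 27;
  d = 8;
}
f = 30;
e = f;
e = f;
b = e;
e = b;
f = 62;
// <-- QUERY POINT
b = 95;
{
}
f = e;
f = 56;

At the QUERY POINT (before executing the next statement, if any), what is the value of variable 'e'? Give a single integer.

Step 1: enter scope (depth=1)
Step 2: declare c=27 at depth 1
Step 3: declare d=8 at depth 1
Step 4: exit scope (depth=0)
Step 5: declare f=30 at depth 0
Step 6: declare e=(read f)=30 at depth 0
Step 7: declare e=(read f)=30 at depth 0
Step 8: declare b=(read e)=30 at depth 0
Step 9: declare e=(read b)=30 at depth 0
Step 10: declare f=62 at depth 0
Visible at query point: b=30 e=30 f=62

Answer: 30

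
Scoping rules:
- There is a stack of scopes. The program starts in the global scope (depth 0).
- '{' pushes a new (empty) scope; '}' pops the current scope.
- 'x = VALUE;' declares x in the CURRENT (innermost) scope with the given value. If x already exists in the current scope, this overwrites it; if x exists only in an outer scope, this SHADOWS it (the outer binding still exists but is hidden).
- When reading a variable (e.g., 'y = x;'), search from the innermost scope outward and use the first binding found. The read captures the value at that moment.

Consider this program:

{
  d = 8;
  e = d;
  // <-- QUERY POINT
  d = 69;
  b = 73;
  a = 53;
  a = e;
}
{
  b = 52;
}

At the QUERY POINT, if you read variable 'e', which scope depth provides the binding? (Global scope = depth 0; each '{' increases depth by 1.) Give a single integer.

Answer: 1

Derivation:
Step 1: enter scope (depth=1)
Step 2: declare d=8 at depth 1
Step 3: declare e=(read d)=8 at depth 1
Visible at query point: d=8 e=8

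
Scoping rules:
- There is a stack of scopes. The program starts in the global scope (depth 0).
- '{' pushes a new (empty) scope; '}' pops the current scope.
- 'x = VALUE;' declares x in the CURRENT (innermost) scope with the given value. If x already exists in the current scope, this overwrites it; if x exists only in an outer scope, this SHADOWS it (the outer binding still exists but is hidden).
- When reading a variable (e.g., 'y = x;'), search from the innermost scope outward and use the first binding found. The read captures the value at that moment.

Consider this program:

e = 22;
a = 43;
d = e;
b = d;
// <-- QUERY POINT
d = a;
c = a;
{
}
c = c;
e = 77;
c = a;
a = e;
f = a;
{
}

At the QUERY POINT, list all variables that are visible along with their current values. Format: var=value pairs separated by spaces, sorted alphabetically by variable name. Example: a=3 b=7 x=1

Step 1: declare e=22 at depth 0
Step 2: declare a=43 at depth 0
Step 3: declare d=(read e)=22 at depth 0
Step 4: declare b=(read d)=22 at depth 0
Visible at query point: a=43 b=22 d=22 e=22

Answer: a=43 b=22 d=22 e=22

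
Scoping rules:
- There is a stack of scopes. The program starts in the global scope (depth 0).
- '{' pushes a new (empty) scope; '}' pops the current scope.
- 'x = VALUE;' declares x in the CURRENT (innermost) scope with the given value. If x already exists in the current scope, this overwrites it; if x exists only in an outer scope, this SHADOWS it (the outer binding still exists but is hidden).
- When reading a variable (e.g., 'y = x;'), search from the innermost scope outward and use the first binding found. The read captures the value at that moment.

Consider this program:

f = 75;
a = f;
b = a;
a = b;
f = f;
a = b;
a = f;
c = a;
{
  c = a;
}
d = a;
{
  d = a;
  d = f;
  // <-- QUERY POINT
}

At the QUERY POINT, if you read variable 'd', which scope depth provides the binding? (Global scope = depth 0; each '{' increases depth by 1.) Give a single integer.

Step 1: declare f=75 at depth 0
Step 2: declare a=(read f)=75 at depth 0
Step 3: declare b=(read a)=75 at depth 0
Step 4: declare a=(read b)=75 at depth 0
Step 5: declare f=(read f)=75 at depth 0
Step 6: declare a=(read b)=75 at depth 0
Step 7: declare a=(read f)=75 at depth 0
Step 8: declare c=(read a)=75 at depth 0
Step 9: enter scope (depth=1)
Step 10: declare c=(read a)=75 at depth 1
Step 11: exit scope (depth=0)
Step 12: declare d=(read a)=75 at depth 0
Step 13: enter scope (depth=1)
Step 14: declare d=(read a)=75 at depth 1
Step 15: declare d=(read f)=75 at depth 1
Visible at query point: a=75 b=75 c=75 d=75 f=75

Answer: 1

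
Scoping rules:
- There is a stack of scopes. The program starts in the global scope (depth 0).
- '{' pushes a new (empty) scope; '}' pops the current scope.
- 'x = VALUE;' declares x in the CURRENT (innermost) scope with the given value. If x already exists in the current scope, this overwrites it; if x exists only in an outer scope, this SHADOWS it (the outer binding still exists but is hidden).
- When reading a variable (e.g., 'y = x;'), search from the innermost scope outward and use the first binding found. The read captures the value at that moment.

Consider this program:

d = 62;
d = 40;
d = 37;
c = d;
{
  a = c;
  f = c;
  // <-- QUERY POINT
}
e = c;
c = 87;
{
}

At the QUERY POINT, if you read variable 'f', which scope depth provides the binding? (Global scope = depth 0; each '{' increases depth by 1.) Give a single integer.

Answer: 1

Derivation:
Step 1: declare d=62 at depth 0
Step 2: declare d=40 at depth 0
Step 3: declare d=37 at depth 0
Step 4: declare c=(read d)=37 at depth 0
Step 5: enter scope (depth=1)
Step 6: declare a=(read c)=37 at depth 1
Step 7: declare f=(read c)=37 at depth 1
Visible at query point: a=37 c=37 d=37 f=37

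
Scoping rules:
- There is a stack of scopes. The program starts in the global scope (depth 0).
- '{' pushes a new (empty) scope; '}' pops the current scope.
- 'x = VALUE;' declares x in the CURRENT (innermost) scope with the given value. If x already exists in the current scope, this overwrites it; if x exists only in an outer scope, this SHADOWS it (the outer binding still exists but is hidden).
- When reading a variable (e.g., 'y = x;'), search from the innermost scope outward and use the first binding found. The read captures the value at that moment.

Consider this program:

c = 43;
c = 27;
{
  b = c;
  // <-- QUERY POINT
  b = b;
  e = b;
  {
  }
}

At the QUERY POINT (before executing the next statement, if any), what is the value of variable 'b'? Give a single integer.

Answer: 27

Derivation:
Step 1: declare c=43 at depth 0
Step 2: declare c=27 at depth 0
Step 3: enter scope (depth=1)
Step 4: declare b=(read c)=27 at depth 1
Visible at query point: b=27 c=27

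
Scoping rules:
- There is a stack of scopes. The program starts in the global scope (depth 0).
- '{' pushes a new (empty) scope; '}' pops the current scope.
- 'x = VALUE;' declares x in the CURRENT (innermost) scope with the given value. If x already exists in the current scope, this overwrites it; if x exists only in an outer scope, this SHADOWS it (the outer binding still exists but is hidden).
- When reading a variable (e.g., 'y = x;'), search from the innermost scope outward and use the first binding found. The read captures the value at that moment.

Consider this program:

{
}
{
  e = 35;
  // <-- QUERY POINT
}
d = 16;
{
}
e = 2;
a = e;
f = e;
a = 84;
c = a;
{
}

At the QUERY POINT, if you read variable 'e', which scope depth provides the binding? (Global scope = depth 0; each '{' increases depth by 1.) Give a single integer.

Step 1: enter scope (depth=1)
Step 2: exit scope (depth=0)
Step 3: enter scope (depth=1)
Step 4: declare e=35 at depth 1
Visible at query point: e=35

Answer: 1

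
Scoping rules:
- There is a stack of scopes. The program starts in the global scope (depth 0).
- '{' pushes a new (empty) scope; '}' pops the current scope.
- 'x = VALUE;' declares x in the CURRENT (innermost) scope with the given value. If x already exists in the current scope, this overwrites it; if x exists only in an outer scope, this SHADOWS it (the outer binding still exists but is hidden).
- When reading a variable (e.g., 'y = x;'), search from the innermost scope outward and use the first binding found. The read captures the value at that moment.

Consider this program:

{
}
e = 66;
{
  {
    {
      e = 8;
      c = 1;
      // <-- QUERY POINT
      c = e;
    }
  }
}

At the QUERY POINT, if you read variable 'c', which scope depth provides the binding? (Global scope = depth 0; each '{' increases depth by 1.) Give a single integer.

Step 1: enter scope (depth=1)
Step 2: exit scope (depth=0)
Step 3: declare e=66 at depth 0
Step 4: enter scope (depth=1)
Step 5: enter scope (depth=2)
Step 6: enter scope (depth=3)
Step 7: declare e=8 at depth 3
Step 8: declare c=1 at depth 3
Visible at query point: c=1 e=8

Answer: 3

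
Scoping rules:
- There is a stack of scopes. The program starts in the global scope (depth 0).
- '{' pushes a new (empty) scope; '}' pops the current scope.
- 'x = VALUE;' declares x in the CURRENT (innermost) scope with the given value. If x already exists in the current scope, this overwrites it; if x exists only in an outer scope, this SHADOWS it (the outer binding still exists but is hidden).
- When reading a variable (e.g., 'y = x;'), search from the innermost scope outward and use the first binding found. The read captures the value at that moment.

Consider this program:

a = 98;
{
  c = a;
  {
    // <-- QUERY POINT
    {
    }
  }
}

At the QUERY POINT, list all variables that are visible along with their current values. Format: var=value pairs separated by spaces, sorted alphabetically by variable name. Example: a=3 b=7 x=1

Step 1: declare a=98 at depth 0
Step 2: enter scope (depth=1)
Step 3: declare c=(read a)=98 at depth 1
Step 4: enter scope (depth=2)
Visible at query point: a=98 c=98

Answer: a=98 c=98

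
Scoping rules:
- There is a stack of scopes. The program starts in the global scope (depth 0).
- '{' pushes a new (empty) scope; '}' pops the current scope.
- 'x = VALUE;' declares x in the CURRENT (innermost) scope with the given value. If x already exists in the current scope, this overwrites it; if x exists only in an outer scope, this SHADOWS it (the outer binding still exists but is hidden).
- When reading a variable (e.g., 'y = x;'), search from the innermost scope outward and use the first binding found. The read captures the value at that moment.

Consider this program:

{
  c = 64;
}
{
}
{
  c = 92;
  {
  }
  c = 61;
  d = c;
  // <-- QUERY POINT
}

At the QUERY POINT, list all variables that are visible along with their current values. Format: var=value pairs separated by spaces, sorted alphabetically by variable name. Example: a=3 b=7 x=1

Answer: c=61 d=61

Derivation:
Step 1: enter scope (depth=1)
Step 2: declare c=64 at depth 1
Step 3: exit scope (depth=0)
Step 4: enter scope (depth=1)
Step 5: exit scope (depth=0)
Step 6: enter scope (depth=1)
Step 7: declare c=92 at depth 1
Step 8: enter scope (depth=2)
Step 9: exit scope (depth=1)
Step 10: declare c=61 at depth 1
Step 11: declare d=(read c)=61 at depth 1
Visible at query point: c=61 d=61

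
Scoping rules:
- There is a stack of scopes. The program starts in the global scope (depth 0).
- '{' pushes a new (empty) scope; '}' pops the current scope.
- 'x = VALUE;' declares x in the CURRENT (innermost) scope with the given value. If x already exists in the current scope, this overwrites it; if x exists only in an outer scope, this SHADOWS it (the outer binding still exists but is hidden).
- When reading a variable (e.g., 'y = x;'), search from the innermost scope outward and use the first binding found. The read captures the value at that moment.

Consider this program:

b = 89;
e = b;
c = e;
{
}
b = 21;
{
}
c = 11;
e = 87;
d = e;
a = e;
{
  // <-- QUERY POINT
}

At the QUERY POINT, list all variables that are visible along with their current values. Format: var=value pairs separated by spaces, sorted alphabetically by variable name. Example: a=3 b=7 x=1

Step 1: declare b=89 at depth 0
Step 2: declare e=(read b)=89 at depth 0
Step 3: declare c=(read e)=89 at depth 0
Step 4: enter scope (depth=1)
Step 5: exit scope (depth=0)
Step 6: declare b=21 at depth 0
Step 7: enter scope (depth=1)
Step 8: exit scope (depth=0)
Step 9: declare c=11 at depth 0
Step 10: declare e=87 at depth 0
Step 11: declare d=(read e)=87 at depth 0
Step 12: declare a=(read e)=87 at depth 0
Step 13: enter scope (depth=1)
Visible at query point: a=87 b=21 c=11 d=87 e=87

Answer: a=87 b=21 c=11 d=87 e=87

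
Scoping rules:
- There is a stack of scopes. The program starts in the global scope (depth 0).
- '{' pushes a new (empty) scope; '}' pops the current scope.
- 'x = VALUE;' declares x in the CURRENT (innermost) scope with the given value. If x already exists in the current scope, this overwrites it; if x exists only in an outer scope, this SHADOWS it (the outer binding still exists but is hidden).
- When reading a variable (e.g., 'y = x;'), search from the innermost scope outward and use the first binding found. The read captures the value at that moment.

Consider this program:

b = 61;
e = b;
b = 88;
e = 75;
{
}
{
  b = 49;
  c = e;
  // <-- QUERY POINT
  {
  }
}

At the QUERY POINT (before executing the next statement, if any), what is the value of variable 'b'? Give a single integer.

Step 1: declare b=61 at depth 0
Step 2: declare e=(read b)=61 at depth 0
Step 3: declare b=88 at depth 0
Step 4: declare e=75 at depth 0
Step 5: enter scope (depth=1)
Step 6: exit scope (depth=0)
Step 7: enter scope (depth=1)
Step 8: declare b=49 at depth 1
Step 9: declare c=(read e)=75 at depth 1
Visible at query point: b=49 c=75 e=75

Answer: 49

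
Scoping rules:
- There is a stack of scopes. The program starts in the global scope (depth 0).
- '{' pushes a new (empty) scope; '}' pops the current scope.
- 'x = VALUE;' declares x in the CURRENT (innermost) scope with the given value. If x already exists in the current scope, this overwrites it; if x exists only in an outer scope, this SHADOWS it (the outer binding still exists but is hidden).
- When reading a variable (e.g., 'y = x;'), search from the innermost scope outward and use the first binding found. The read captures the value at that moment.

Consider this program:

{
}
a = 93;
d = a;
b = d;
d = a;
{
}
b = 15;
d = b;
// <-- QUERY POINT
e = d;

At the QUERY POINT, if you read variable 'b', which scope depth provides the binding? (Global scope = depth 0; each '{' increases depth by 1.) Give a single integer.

Answer: 0

Derivation:
Step 1: enter scope (depth=1)
Step 2: exit scope (depth=0)
Step 3: declare a=93 at depth 0
Step 4: declare d=(read a)=93 at depth 0
Step 5: declare b=(read d)=93 at depth 0
Step 6: declare d=(read a)=93 at depth 0
Step 7: enter scope (depth=1)
Step 8: exit scope (depth=0)
Step 9: declare b=15 at depth 0
Step 10: declare d=(read b)=15 at depth 0
Visible at query point: a=93 b=15 d=15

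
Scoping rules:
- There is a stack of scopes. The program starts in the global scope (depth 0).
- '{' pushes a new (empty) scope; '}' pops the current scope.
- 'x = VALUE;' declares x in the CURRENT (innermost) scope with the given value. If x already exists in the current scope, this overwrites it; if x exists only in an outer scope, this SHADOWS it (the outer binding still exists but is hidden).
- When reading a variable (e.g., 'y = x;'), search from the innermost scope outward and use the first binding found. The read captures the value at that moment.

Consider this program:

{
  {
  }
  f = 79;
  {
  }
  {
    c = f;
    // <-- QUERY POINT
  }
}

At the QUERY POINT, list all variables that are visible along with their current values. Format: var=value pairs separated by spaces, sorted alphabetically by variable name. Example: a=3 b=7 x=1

Answer: c=79 f=79

Derivation:
Step 1: enter scope (depth=1)
Step 2: enter scope (depth=2)
Step 3: exit scope (depth=1)
Step 4: declare f=79 at depth 1
Step 5: enter scope (depth=2)
Step 6: exit scope (depth=1)
Step 7: enter scope (depth=2)
Step 8: declare c=(read f)=79 at depth 2
Visible at query point: c=79 f=79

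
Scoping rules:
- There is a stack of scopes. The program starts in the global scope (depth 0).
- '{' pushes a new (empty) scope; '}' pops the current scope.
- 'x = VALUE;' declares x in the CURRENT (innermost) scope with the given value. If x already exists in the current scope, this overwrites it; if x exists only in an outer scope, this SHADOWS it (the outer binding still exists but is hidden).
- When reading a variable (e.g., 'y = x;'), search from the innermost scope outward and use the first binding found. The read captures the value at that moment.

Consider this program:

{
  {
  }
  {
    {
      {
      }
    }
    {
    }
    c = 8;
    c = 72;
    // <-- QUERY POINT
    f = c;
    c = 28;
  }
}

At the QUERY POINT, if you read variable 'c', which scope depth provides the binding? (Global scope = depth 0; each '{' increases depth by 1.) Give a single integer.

Answer: 2

Derivation:
Step 1: enter scope (depth=1)
Step 2: enter scope (depth=2)
Step 3: exit scope (depth=1)
Step 4: enter scope (depth=2)
Step 5: enter scope (depth=3)
Step 6: enter scope (depth=4)
Step 7: exit scope (depth=3)
Step 8: exit scope (depth=2)
Step 9: enter scope (depth=3)
Step 10: exit scope (depth=2)
Step 11: declare c=8 at depth 2
Step 12: declare c=72 at depth 2
Visible at query point: c=72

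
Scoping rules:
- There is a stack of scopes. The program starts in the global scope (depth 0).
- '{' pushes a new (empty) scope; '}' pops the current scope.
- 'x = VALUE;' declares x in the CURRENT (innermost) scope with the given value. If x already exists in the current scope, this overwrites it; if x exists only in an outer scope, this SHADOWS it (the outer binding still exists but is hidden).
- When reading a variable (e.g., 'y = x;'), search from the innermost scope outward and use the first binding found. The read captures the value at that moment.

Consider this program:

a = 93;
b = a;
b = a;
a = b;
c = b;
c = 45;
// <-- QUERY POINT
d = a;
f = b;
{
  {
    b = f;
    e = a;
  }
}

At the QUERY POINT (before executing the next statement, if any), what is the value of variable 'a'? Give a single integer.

Answer: 93

Derivation:
Step 1: declare a=93 at depth 0
Step 2: declare b=(read a)=93 at depth 0
Step 3: declare b=(read a)=93 at depth 0
Step 4: declare a=(read b)=93 at depth 0
Step 5: declare c=(read b)=93 at depth 0
Step 6: declare c=45 at depth 0
Visible at query point: a=93 b=93 c=45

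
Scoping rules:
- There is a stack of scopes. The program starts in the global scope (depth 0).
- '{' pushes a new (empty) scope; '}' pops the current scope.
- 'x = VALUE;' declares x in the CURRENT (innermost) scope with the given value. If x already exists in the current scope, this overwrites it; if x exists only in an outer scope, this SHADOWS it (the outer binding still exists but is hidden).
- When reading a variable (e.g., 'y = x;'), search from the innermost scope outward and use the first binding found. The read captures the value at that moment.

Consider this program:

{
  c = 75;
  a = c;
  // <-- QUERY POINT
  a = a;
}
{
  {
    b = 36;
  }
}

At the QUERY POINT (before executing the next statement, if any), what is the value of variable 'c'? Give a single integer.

Answer: 75

Derivation:
Step 1: enter scope (depth=1)
Step 2: declare c=75 at depth 1
Step 3: declare a=(read c)=75 at depth 1
Visible at query point: a=75 c=75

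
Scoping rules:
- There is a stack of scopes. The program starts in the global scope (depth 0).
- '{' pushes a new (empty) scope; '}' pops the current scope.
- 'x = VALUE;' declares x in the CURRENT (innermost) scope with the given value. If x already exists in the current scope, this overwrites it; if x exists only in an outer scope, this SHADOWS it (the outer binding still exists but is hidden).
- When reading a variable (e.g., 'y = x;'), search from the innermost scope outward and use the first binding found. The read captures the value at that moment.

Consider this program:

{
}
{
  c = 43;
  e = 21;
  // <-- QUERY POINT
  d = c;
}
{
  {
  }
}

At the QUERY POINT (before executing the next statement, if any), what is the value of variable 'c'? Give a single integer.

Answer: 43

Derivation:
Step 1: enter scope (depth=1)
Step 2: exit scope (depth=0)
Step 3: enter scope (depth=1)
Step 4: declare c=43 at depth 1
Step 5: declare e=21 at depth 1
Visible at query point: c=43 e=21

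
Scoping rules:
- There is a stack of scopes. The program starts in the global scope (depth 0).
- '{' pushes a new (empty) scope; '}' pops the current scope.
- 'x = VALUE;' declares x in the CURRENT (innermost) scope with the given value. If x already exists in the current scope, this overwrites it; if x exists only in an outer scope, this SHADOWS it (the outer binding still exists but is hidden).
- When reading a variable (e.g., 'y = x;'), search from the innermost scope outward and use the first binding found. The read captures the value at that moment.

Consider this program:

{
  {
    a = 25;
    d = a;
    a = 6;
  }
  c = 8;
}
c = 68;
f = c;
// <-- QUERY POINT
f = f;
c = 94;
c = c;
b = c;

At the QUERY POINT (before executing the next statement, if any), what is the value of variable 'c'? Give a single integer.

Step 1: enter scope (depth=1)
Step 2: enter scope (depth=2)
Step 3: declare a=25 at depth 2
Step 4: declare d=(read a)=25 at depth 2
Step 5: declare a=6 at depth 2
Step 6: exit scope (depth=1)
Step 7: declare c=8 at depth 1
Step 8: exit scope (depth=0)
Step 9: declare c=68 at depth 0
Step 10: declare f=(read c)=68 at depth 0
Visible at query point: c=68 f=68

Answer: 68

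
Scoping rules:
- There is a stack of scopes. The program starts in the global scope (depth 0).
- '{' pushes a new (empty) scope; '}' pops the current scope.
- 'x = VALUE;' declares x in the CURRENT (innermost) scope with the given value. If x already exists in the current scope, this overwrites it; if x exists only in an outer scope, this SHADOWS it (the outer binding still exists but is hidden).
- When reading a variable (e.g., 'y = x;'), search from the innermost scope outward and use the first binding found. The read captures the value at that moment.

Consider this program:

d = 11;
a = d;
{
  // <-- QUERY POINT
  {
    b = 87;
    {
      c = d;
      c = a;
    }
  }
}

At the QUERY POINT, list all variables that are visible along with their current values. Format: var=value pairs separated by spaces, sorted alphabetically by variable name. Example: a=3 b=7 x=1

Answer: a=11 d=11

Derivation:
Step 1: declare d=11 at depth 0
Step 2: declare a=(read d)=11 at depth 0
Step 3: enter scope (depth=1)
Visible at query point: a=11 d=11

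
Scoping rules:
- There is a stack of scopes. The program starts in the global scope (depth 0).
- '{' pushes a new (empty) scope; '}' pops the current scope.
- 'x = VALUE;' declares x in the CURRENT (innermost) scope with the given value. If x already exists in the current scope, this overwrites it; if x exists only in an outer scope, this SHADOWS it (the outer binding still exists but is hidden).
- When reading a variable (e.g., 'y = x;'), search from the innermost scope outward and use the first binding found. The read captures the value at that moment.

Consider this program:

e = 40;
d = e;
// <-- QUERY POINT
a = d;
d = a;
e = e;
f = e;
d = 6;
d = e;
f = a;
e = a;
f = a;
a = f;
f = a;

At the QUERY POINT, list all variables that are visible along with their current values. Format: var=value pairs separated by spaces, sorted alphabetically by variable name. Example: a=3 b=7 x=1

Step 1: declare e=40 at depth 0
Step 2: declare d=(read e)=40 at depth 0
Visible at query point: d=40 e=40

Answer: d=40 e=40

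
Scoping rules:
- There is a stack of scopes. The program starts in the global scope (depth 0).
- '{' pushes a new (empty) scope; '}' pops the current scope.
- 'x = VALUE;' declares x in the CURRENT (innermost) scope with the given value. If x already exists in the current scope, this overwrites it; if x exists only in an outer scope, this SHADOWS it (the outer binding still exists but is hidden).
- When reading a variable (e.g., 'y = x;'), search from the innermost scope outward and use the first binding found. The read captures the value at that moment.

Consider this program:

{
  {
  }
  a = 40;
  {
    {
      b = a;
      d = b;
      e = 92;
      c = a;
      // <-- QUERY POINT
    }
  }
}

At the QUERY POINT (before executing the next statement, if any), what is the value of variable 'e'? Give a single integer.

Answer: 92

Derivation:
Step 1: enter scope (depth=1)
Step 2: enter scope (depth=2)
Step 3: exit scope (depth=1)
Step 4: declare a=40 at depth 1
Step 5: enter scope (depth=2)
Step 6: enter scope (depth=3)
Step 7: declare b=(read a)=40 at depth 3
Step 8: declare d=(read b)=40 at depth 3
Step 9: declare e=92 at depth 3
Step 10: declare c=(read a)=40 at depth 3
Visible at query point: a=40 b=40 c=40 d=40 e=92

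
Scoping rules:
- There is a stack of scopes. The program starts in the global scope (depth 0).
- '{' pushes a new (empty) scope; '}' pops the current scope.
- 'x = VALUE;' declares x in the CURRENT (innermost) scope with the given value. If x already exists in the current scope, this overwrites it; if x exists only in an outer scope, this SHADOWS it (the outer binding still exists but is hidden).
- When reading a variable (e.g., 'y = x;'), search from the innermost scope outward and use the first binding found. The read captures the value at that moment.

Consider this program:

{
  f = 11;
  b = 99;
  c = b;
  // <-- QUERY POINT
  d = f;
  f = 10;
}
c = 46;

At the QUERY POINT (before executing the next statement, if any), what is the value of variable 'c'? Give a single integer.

Answer: 99

Derivation:
Step 1: enter scope (depth=1)
Step 2: declare f=11 at depth 1
Step 3: declare b=99 at depth 1
Step 4: declare c=(read b)=99 at depth 1
Visible at query point: b=99 c=99 f=11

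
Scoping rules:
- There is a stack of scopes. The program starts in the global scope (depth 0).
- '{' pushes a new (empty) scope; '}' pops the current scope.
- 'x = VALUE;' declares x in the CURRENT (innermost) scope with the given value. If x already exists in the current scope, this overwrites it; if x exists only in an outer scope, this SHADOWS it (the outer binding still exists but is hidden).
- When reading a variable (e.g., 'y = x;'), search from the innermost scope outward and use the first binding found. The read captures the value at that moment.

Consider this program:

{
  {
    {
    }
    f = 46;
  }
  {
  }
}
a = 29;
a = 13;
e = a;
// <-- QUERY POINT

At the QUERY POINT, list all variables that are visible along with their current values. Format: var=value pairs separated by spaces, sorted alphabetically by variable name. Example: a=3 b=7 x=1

Step 1: enter scope (depth=1)
Step 2: enter scope (depth=2)
Step 3: enter scope (depth=3)
Step 4: exit scope (depth=2)
Step 5: declare f=46 at depth 2
Step 6: exit scope (depth=1)
Step 7: enter scope (depth=2)
Step 8: exit scope (depth=1)
Step 9: exit scope (depth=0)
Step 10: declare a=29 at depth 0
Step 11: declare a=13 at depth 0
Step 12: declare e=(read a)=13 at depth 0
Visible at query point: a=13 e=13

Answer: a=13 e=13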